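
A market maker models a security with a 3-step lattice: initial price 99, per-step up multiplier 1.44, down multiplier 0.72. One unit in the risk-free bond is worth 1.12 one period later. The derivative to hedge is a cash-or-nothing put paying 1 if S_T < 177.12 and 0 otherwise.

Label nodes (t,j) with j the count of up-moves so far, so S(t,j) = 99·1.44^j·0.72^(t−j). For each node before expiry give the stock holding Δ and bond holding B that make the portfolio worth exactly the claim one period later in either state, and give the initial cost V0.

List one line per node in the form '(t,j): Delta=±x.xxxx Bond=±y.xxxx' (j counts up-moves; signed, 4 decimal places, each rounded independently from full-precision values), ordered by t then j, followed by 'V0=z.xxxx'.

Since d<R<u, set p* = (R−d)/(u−d) = 0.5556; price each node as the discounted p*-expectation of its children.
Payoff layer (t=3): V(3,0)=1.0000, V(3,1)=1.0000, V(3,2)=1.0000, V(3,3)=0.0000
Node (2,0) S=51.3216: V=(p*·1.0000+(1−p*)·1.0000)/1.12=0.8929; Δ=(1.0000−1.0000)/(73.9031−36.9516)=0.0000; B=V−Δ·S=0.8929
Node (2,1) S=102.6432: V=(p*·1.0000+(1−p*)·1.0000)/1.12=0.8929; Δ=(1.0000−1.0000)/(147.8062−73.9031)=0.0000; B=V−Δ·S=0.8929
Node (2,2) S=205.2864: V=(p*·0.0000+(1−p*)·1.0000)/1.12=0.3968; Δ=(0.0000−1.0000)/(295.6124−147.8062)=-0.0068; B=V−Δ·S=1.7857
Node (1,0) S=71.2800: V=(p*·0.8929+(1−p*)·0.8929)/1.12=0.7972; Δ=(0.8929−0.8929)/(102.6432−51.3216)=0.0000; B=V−Δ·S=0.7972
Node (1,1) S=142.5600: V=(p*·0.3968+(1−p*)·0.8929)/1.12=0.5511; Δ=(0.3968−0.8929)/(205.2864−102.6432)=-0.0048; B=V−Δ·S=1.2401
Node (0,0) S=99.0000: V=(p*·0.5511+(1−p*)·0.7972)/1.12=0.5897; Δ=(0.5511−0.7972)/(142.5600−71.2800)=-0.0035; B=V−Δ·S=0.9315
Self-financing check: at every node Δ·S+B equals the discounted successor values.

(0,0): Delta=-0.0035 Bond=0.9315
(1,0): Delta=0.0000 Bond=0.7972
(1,1): Delta=-0.0048 Bond=1.2401
(2,0): Delta=0.0000 Bond=0.8929
(2,1): Delta=0.0000 Bond=0.8929
(2,2): Delta=-0.0068 Bond=1.7857
V0=0.5897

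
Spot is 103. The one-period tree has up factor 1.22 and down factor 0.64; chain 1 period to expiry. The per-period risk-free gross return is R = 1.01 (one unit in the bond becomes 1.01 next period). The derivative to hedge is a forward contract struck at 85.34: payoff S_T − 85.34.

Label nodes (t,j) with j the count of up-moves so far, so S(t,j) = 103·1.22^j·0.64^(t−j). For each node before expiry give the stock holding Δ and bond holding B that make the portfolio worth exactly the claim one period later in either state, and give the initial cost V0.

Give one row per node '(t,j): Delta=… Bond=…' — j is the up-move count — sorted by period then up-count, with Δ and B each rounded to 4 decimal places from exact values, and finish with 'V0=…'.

Since d<R<u, set p* = (R−d)/(u−d) = 0.6379; price each node as the discounted p*-expectation of its children.
Payoff layer (t=1): V(1,0)=-19.4200, V(1,1)=40.3200
(0,0): S=103.0000. Δ = (V_up−V_dn)/(S_up−S_dn) = (40.3200−-19.4200)/(125.6600−65.9200) = 1.0000. V = [p*·40.3200 + (1−p*)·-19.4200]/1.01 = 18.5050. B = V − Δ·S = -84.4950.
Self-financing check: at every node Δ·S+B equals the discounted successor values.

(0,0): Delta=1.0000 Bond=-84.4950
V0=18.5050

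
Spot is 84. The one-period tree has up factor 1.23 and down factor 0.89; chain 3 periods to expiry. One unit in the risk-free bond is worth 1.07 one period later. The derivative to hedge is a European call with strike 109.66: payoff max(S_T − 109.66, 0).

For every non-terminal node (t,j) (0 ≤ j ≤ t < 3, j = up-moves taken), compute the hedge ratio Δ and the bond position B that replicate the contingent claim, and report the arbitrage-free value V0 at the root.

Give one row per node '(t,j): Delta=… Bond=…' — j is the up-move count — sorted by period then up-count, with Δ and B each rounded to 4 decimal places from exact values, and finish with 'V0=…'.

Since d<R<u, set p* = (R−d)/(u−d) = 0.5294; price each node as the discounted p*-expectation of its children.
Terminal payoffs: V(3,0)=0.0000, V(3,1)=0.0000, V(3,2)=3.4444, V(3,3)=46.6528
Node (2,0) S=66.5364: V=(p*·0.0000+(1−p*)·0.0000)/1.07=0.0000; Δ=(0.0000−0.0000)/(81.8398−59.2174)=0.0000; B=V−Δ·S=0.0000
Node (2,1) S=91.9548: V=(p*·3.4444+(1−p*)·0.0000)/1.07=1.7042; Δ=(3.4444−0.0000)/(113.1044−81.8398)=0.1102; B=V−Δ·S=-8.4264
Node (2,2) S=127.0836: V=(p*·46.6528+(1−p*)·3.4444)/1.07=24.5976; Δ=(46.6528−3.4444)/(156.3128−113.1044)=1.0000; B=V−Δ·S=-102.4860
Node (1,0) S=74.7600: V=(p*·1.7042+(1−p*)·0.0000)/1.07=0.8432; Δ=(1.7042−0.0000)/(91.9548−66.5364)=0.0670; B=V−Δ·S=-4.1692
Node (1,1) S=103.3200: V=(p*·24.5976+(1−p*)·1.7042)/1.07=12.9199; Δ=(24.5976−1.7042)/(127.0836−91.9548)=0.6517; B=V−Δ·S=-54.4137
Node (0,0) S=84.0000: V=(p*·12.9199+(1−p*)·0.8432)/1.07=6.7633; Δ=(12.9199−0.8432)/(103.3200−74.7600)=0.4229; B=V−Δ·S=-28.7563
Check: Δ(0,0)·S0 + B(0,0) = 6.7633 = V0.

(0,0): Delta=0.4229 Bond=-28.7563
(1,0): Delta=0.0670 Bond=-4.1692
(1,1): Delta=0.6517 Bond=-54.4137
(2,0): Delta=0.0000 Bond=0.0000
(2,1): Delta=0.1102 Bond=-8.4264
(2,2): Delta=1.0000 Bond=-102.4860
V0=6.7633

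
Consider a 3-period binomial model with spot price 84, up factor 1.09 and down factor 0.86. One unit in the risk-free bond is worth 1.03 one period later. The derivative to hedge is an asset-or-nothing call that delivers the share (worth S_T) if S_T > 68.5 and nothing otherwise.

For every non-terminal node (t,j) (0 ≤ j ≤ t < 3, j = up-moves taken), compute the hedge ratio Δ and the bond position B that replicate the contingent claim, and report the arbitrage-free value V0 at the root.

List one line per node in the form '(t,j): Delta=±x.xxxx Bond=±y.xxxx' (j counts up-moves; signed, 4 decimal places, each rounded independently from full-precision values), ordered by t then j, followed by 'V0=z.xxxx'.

Since d<R<u, set p* = (R−d)/(u−d) = 0.7391; price each node as the discounted p*-expectation of its children.
Payoff layer (t=3): V(3,0)=0.0000, V(3,1)=0.0000, V(3,2)=85.8283, V(3,3)=108.7824
Node (2,0) S=62.1264: V=(p*·0.0000+(1−p*)·0.0000)/1.03=0.0000; Δ=(0.0000−0.0000)/(67.7178−53.4287)=0.0000; B=V−Δ·S=0.0000
Node (2,1) S=78.7416: V=(p*·85.8283+(1−p*)·0.0000)/1.03=61.5906; Δ=(85.8283−0.0000)/(85.8283−67.7178)=4.7391; B=V−Δ·S=-311.5761
Node (2,2) S=99.8004: V=(p*·108.7824+(1−p*)·85.8283)/1.03=99.8004; Δ=(108.7824−85.8283)/(108.7824−85.8283)=1.0000; B=V−Δ·S=0.0000
Node (1,0) S=72.2400: V=(p*·61.5906+(1−p*)·0.0000)/1.03=44.1976; Δ=(61.5906−0.0000)/(78.7416−62.1264)=3.7069; B=V−Δ·S=-223.5877
Node (1,1) S=91.5600: V=(p*·99.8004+(1−p*)·61.5906)/1.03=87.2161; Δ=(99.8004−61.5906)/(99.8004−78.7416)=1.8144; B=V−Δ·S=-78.9133
Node (0,0) S=84.0000: V=(p*·87.2161+(1−p*)·44.1976)/1.03=73.7805; Δ=(87.2161−44.1976)/(91.5600−72.2400)=2.2266; B=V−Δ·S=-113.2568
Each (Δ,B) replicates both successor values, so the strategy is self-financing and V0 is arbitrage-free.

(0,0): Delta=2.2266 Bond=-113.2568
(1,0): Delta=3.7069 Bond=-223.5877
(1,1): Delta=1.8144 Bond=-78.9133
(2,0): Delta=0.0000 Bond=0.0000
(2,1): Delta=4.7391 Bond=-311.5761
(2,2): Delta=1.0000 Bond=0.0000
V0=73.7805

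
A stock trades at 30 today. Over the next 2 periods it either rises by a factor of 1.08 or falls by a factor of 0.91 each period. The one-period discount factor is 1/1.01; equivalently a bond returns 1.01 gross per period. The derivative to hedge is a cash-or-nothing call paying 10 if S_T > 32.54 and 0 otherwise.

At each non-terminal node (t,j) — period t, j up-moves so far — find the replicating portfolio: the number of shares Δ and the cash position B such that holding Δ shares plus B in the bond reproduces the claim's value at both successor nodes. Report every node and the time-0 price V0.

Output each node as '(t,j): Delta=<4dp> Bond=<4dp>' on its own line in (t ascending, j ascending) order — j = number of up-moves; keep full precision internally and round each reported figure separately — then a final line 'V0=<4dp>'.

(0,0): Delta=1.1420 Bond=-30.8675
(1,0): Delta=0.0000 Bond=0.0000
(1,1): Delta=1.8155 Bond=-52.9994
V0=3.3920

Risk-neutral probability p* = (R−d)/(u−d) = (1.01−0.91)/(1.08−0.91) = 0.5882.
At expiry t=2: V(2,0)=0.0000, V(2,1)=0.0000, V(2,2)=10.0000
  t=1,j=0: stock 27.3000 → up 29.4840 (V=0.0000), down 24.8430 (V=0.0000). Price 0.0000; hedge Δ=0.0000, bond B=0.0000.
  t=1,j=1: stock 32.4000 → up 34.9920 (V=10.0000), down 29.4840 (V=0.0000). Price 5.8241; hedge Δ=1.8155, bond B=-52.9994.
  t=0,j=0: stock 30.0000 → up 32.4000 (V=5.8241), down 27.3000 (V=0.0000). Price 3.3920; hedge Δ=1.1420, bond B=-30.8675.
Check: Δ(0,0)·S0 + B(0,0) = 3.3920 = V0.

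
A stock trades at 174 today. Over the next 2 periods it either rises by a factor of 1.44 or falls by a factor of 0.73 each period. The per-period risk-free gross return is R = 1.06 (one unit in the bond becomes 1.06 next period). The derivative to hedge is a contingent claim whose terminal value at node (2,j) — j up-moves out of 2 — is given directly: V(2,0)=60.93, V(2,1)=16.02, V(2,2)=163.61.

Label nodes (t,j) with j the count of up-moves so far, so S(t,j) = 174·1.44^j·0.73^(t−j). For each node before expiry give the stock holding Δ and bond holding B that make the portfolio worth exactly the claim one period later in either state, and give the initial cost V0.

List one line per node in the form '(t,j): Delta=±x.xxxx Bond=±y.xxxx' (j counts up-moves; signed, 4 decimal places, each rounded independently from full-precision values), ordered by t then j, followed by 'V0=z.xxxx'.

(0,0): Delta=0.3403 Bond=-5.1271
(1,0): Delta=-0.4980 Bond=101.0425
(1,1): Delta=0.8296 Bond=-128.0448
V0=54.0835

Under the risk-neutral measure, an up-move has probability p* = (R−d)/(u−d) = 0.4648 and values discount at R = 1.06.
At expiry t=2: V(2,0)=60.9300, V(2,1)=16.0200, V(2,2)=163.6100
(1,0): S=127.0200. Δ = (V_up−V_dn)/(S_up−S_dn) = (16.0200−60.9300)/(182.9088−92.7246) = -0.4980. V = [p*·16.0200 + (1−p*)·60.9300]/1.06 = 37.7890. B = V − Δ·S = 101.0425.
(1,1): S=250.5600. Δ = (V_up−V_dn)/(S_up−S_dn) = (163.6100−16.0200)/(360.8064−182.9088) = 0.8296. V = [p*·163.6100 + (1−p*)·16.0200]/1.06 = 79.8285. B = V − Δ·S = -128.0448.
(0,0): S=174.0000. Δ = (V_up−V_dn)/(S_up−S_dn) = (79.8285−37.7890)/(250.5600−127.0200) = 0.3403. V = [p*·79.8285 + (1−p*)·37.7890]/1.06 = 54.0835. B = V − Δ·S = -5.1271.
Each (Δ,B) replicates both successor values, so the strategy is self-financing and V0 is arbitrage-free.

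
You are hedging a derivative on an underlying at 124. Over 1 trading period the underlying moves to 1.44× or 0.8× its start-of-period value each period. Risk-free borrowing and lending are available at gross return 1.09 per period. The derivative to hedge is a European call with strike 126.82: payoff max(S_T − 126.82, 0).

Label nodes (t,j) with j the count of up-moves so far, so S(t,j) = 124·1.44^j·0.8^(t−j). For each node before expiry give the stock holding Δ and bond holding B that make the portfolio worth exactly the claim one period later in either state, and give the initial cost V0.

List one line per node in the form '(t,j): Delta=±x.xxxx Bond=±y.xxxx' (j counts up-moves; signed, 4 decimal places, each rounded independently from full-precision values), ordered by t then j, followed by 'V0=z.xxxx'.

The replicating-portfolio and risk-neutral prices coincide; use p* = (1.09−0.8)/(1.44−0.8) = 0.4531 for the latter.
At expiry t=1: V(1,0)=0.0000, V(1,1)=51.7400
(0,0): S=124.0000. Δ = (V_up−V_dn)/(S_up−S_dn) = (51.7400−0.0000)/(178.5600−99.2000) = 0.6520. V = [p*·51.7400 + (1−p*)·0.0000]/1.09 = 21.5089. B = V − Δ·S = -59.3349.
Check: Δ(0,0)·S0 + B(0,0) = 21.5089 = V0.

(0,0): Delta=0.6520 Bond=-59.3349
V0=21.5089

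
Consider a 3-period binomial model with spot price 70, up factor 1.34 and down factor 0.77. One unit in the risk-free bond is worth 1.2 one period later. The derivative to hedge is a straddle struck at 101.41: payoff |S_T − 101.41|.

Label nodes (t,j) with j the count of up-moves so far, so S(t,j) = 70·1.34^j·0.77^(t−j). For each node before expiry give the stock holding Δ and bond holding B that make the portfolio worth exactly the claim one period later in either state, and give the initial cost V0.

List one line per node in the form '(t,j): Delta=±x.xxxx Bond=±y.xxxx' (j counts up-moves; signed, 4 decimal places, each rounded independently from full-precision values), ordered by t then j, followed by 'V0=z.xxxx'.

(0,0): Delta=0.3276 Bond=-0.9452
(1,0): Delta=-1.0000 Bond=70.4236
(1,1): Delta=0.5760 Bond=-24.4322
(2,0): Delta=-1.0000 Bond=84.5083
(2,1): Delta=-1.0000 Bond=84.5083
(2,2): Delta=0.8708 Bond=-66.3785
V0=21.9871

Risk-neutral probability p* = (R−d)/(u−d) = (1.2−0.77)/(1.34−0.77) = 0.7544.
Payoff layer (t=3): V(3,0)=69.4527, V(3,1)=45.7960, V(3,2)=4.6272, V(3,3)=67.0173
Node (2,0) S=41.5030: V=(p*·45.7960+(1−p*)·69.4527)/1.2=43.0053; Δ=(45.7960−69.4527)/(55.6140−31.9573)=-1.0000; B=V−Δ·S=84.5083
Node (2,1) S=72.2260: V=(p*·4.6272+(1−p*)·45.7960)/1.2=12.2823; Δ=(4.6272−45.7960)/(96.7828−55.6140)=-1.0000; B=V−Δ·S=84.5083
Node (2,2) S=125.6920: V=(p*·67.0173+(1−p*)·4.6272)/1.2=43.0778; Δ=(67.0173−4.6272)/(168.4273−96.7828)=0.8708; B=V−Δ·S=-66.3785
Node (1,0) S=53.9000: V=(p*·12.2823+(1−p*)·43.0053)/1.2=16.5236; Δ=(12.2823−43.0053)/(72.2260−41.5030)=-1.0000; B=V−Δ·S=70.4236
Node (1,1) S=93.8000: V=(p*·43.0778+(1−p*)·12.2823)/1.2=29.5950; Δ=(43.0778−12.2823)/(125.6920−72.2260)=0.5760; B=V−Δ·S=-24.4322
Node (0,0) S=70.0000: V=(p*·29.5950+(1−p*)·16.5236)/1.2=21.9871; Δ=(29.5950−16.5236)/(93.8000−53.9000)=0.3276; B=V−Δ·S=-0.9452
Check: Δ(0,0)·S0 + B(0,0) = 21.9871 = V0.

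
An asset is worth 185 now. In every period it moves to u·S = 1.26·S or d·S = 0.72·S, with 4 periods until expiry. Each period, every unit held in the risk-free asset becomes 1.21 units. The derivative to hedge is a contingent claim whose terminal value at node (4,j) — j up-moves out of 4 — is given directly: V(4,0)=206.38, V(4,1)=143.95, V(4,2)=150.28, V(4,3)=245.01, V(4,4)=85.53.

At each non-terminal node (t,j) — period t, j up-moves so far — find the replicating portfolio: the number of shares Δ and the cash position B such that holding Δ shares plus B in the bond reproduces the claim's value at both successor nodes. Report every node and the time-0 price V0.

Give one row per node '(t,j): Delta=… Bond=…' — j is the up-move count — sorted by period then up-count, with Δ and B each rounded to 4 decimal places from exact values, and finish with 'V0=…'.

Since d<R<u, set p* = (R−d)/(u−d) = 0.9074; price each node as the discounted p*-expectation of its children.
At expiry t=4: V(4,0)=206.3800, V(4,1)=143.9500, V(4,2)=150.2800, V(4,3)=245.0100, V(4,4)=85.5300
(3,0): S=69.0509. Δ = (V_up−V_dn)/(S_up−S_dn) = (143.9500−206.3800)/(87.0041−49.7166) = -1.6743. V = [p*·143.9500 + (1−p*)·206.3800]/1.21 = 123.7443. B = V − Δ·S = 239.3554.
(3,1): S=120.8390. Δ = (V_up−V_dn)/(S_up−S_dn) = (150.2800−143.9500)/(152.2572−87.0041) = 0.0970. V = [p*·150.2800 + (1−p*)·143.9500]/1.21 = 123.7140. B = V − Δ·S = 111.9917.
(3,2): S=211.4683. Δ = (V_up−V_dn)/(S_up−S_dn) = (245.0100−150.2800)/(266.4501−152.2572) = 0.8296. V = [p*·245.0100 + (1−p*)·150.2800]/1.21 = 195.2386. B = V − Δ·S = 19.8127.
(3,3): S=370.0696. Δ = (V_up−V_dn)/(S_up−S_dn) = (85.5300−245.0100)/(466.2876−266.4501) = -0.7980. V = [p*·85.5300 + (1−p*)·245.0100]/1.21 = 82.8898. B = V − Δ·S = 378.2231.
(2,0): S=95.9040. Δ = (V_up−V_dn)/(S_up−S_dn) = (123.7140−123.7443)/(120.8390−69.0509) = -0.0006. V = [p*·123.7140 + (1−p*)·123.7443]/1.21 = 102.2453. B = V − Δ·S = 102.3014.
(2,1): S=167.8320. Δ = (V_up−V_dn)/(S_up−S_dn) = (195.2386−123.7140)/(211.4683−120.8390) = 0.7892. V = [p*·195.2386 + (1−p*)·123.7140]/1.21 = 155.8809. B = V − Δ·S = 23.4279.
(2,2): S=293.7060. Δ = (V_up−V_dn)/(S_up−S_dn) = (82.8898−195.2386)/(370.0696−211.4683) = -0.7084. V = [p*·82.8898 + (1−p*)·195.2386]/1.21 = 77.1012. B = V − Δ·S = 285.1545.
(1,0): S=133.2000. Δ = (V_up−V_dn)/(S_up−S_dn) = (155.8809−102.2453)/(167.8320−95.9040) = 0.7457. V = [p*·155.8809 + (1−p*)·102.2453]/1.21 = 124.7229. B = V − Δ·S = 25.3975.
(1,1): S=233.1000. Δ = (V_up−V_dn)/(S_up−S_dn) = (77.1012−155.8809)/(293.7060−167.8320) = -0.6259. V = [p*·77.1012 + (1−p*)·155.8809]/1.21 = 69.7485. B = V − Δ·S = 215.6368.
(0,0): S=185.0000. Δ = (V_up−V_dn)/(S_up−S_dn) = (69.7485−124.7229)/(233.1000−133.2000) = -0.5503. V = [p*·69.7485 + (1−p*)·124.7229]/1.21 = 61.8502. B = V − Δ·S = 163.6546.
Self-financing check: at every node Δ·S+B equals the discounted successor values.

(0,0): Delta=-0.5503 Bond=163.6546
(1,0): Delta=0.7457 Bond=25.3975
(1,1): Delta=-0.6259 Bond=215.6368
(2,0): Delta=-0.0006 Bond=102.3014
(2,1): Delta=0.7892 Bond=23.4279
(2,2): Delta=-0.7084 Bond=285.1545
(3,0): Delta=-1.6743 Bond=239.3554
(3,1): Delta=0.0970 Bond=111.9917
(3,2): Delta=0.8296 Bond=19.8127
(3,3): Delta=-0.7980 Bond=378.2231
V0=61.8502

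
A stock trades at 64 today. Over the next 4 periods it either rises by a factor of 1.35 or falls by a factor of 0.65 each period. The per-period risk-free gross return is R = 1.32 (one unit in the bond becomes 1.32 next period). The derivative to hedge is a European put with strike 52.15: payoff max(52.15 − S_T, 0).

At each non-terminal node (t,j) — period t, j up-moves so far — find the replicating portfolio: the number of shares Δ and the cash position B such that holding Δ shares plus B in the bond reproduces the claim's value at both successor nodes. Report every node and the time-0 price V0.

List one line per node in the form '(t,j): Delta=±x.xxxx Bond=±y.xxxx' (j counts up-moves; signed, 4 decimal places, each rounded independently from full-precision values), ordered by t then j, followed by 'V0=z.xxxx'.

Risk-neutral probability p* = (R−d)/(u−d) = (1.32−0.65)/(1.35−0.65) = 0.9571.
Terminal values V(4,·): V(4,0)=40.7256, V(4,1)=28.4224, V(4,2)=2.8696, V(4,3)=0.0000, V(4,4)=0.0000
(3,0): S=17.5760. Δ = (V_up−V_dn)/(S_up−S_dn) = (28.4224−40.7256)/(23.7276−11.4244) = -1.0000. V = [p*·28.4224 + (1−p*)·40.7256]/1.32 = 21.9316. B = V − Δ·S = 39.5076.
(3,1): S=36.5040. Δ = (V_up−V_dn)/(S_up−S_dn) = (2.8696−28.4224)/(49.2804−23.7276) = -1.0000. V = [p*·2.8696 + (1−p*)·28.4224]/1.32 = 3.0036. B = V − Δ·S = 39.5076.
(3,2): S=75.8160. Δ = (V_up−V_dn)/(S_up−S_dn) = (0.0000−2.8696)/(102.3516−49.2804) = -0.0541. V = [p*·0.0000 + (1−p*)·2.8696]/1.32 = 0.0932. B = V − Δ·S = 4.1926.
(3,3): S=157.4640. Δ = (V_up−V_dn)/(S_up−S_dn) = (0.0000−0.0000)/(212.5764−102.3516) = 0.0000. V = [p*·0.0000 + (1−p*)·0.0000]/1.32 = 0.0000. B = V − Δ·S = 0.0000.
(2,0): S=27.0400. Δ = (V_up−V_dn)/(S_up−S_dn) = (3.0036−21.9316)/(36.5040−17.5760) = -1.0000. V = [p*·3.0036 + (1−p*)·21.9316]/1.32 = 2.8900. B = V − Δ·S = 29.9300.
(2,1): S=56.1600. Δ = (V_up−V_dn)/(S_up−S_dn) = (0.0932−3.0036)/(75.8160−36.5040) = -0.0740. V = [p*·0.0932 + (1−p*)·3.0036]/1.32 = 0.1651. B = V − Δ·S = 4.3228.
(2,2): S=116.6400. Δ = (V_up−V_dn)/(S_up−S_dn) = (0.0000−0.0932)/(157.4640−75.8160) = -0.0011. V = [p*·0.0000 + (1−p*)·0.0932]/1.32 = 0.0030. B = V − Δ·S = 0.1361.
(1,0): S=41.6000. Δ = (V_up−V_dn)/(S_up−S_dn) = (0.1651−2.8900)/(56.1600−27.0400) = -0.0936. V = [p*·0.1651 + (1−p*)·2.8900]/1.32 = 0.2135. B = V − Δ·S = 4.1063.
(1,1): S=86.4000. Δ = (V_up−V_dn)/(S_up−S_dn) = (0.0030−0.1651)/(116.6400−56.1600) = -0.0027. V = [p*·0.0030 + (1−p*)·0.1651]/1.32 = 0.0076. B = V − Δ·S = 0.2391.
(0,0): S=64.0000. Δ = (V_up−V_dn)/(S_up−S_dn) = (0.0076−0.2135)/(86.4000−41.6000) = -0.0046. V = [p*·0.0076 + (1−p*)·0.2135]/1.32 = 0.0124. B = V − Δ·S = 0.3067.
Root portfolio cost Δ·64+B reproduces V0=0.0124.

(0,0): Delta=-0.0046 Bond=0.3067
(1,0): Delta=-0.0936 Bond=4.1063
(1,1): Delta=-0.0027 Bond=0.2391
(2,0): Delta=-1.0000 Bond=29.9300
(2,1): Delta=-0.0740 Bond=4.3228
(2,2): Delta=-0.0011 Bond=0.1361
(3,0): Delta=-1.0000 Bond=39.5076
(3,1): Delta=-1.0000 Bond=39.5076
(3,2): Delta=-0.0541 Bond=4.1926
(3,3): Delta=0.0000 Bond=0.0000
V0=0.0124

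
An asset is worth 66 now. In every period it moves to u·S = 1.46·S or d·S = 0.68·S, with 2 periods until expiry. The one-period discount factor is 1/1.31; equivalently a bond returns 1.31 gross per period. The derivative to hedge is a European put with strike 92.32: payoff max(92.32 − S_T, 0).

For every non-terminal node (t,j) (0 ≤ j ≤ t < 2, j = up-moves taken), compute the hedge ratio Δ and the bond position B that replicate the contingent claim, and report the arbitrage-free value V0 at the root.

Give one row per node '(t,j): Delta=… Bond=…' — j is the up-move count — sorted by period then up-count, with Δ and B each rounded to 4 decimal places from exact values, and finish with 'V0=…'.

(0,0): Delta=-0.4207 Bond=33.9513
(1,0): Delta=-1.0000 Bond=70.4733
(1,1): Delta=-0.3565 Bond=38.2863
V0=6.1823

Under the risk-neutral measure, an up-move has probability p* = (R−d)/(u−d) = 0.8077 and values discount at R = 1.31.
Payoff layer (t=2): V(2,0)=61.8016, V(2,1)=26.7952, V(2,2)=0.0000
  t=1,j=0: stock 44.8800 → up 65.5248 (V=26.7952), down 30.5184 (V=61.8016). Price 25.5933; hedge Δ=-1.0000, bond B=70.4733.
  t=1,j=1: stock 96.3600 → up 140.6856 (V=0.0000), down 65.5248 (V=26.7952). Price 3.9335; hedge Δ=-0.3565, bond B=38.2863.
  t=0,j=0: stock 66.0000 → up 96.3600 (V=3.9335), down 44.8800 (V=25.5933). Price 6.1823; hedge Δ=-0.4207, bond B=33.9513.
Self-financing check: at every node Δ·S+B equals the discounted successor values.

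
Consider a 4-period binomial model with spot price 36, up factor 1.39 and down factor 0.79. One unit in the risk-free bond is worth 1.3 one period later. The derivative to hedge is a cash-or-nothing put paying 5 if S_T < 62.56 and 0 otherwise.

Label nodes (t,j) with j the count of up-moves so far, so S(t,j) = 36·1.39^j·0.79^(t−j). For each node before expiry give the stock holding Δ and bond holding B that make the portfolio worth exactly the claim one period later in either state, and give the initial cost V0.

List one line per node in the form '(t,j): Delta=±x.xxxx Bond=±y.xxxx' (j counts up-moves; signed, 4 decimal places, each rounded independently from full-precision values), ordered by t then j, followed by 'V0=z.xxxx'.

(0,0): Delta=-0.0343 Bond=1.4249
(1,0): Delta=-0.1253 Bond=4.4408
(1,1): Delta=-0.0251 Bond=1.3957
(2,0): Delta=0.0000 Bond=2.9586
(2,1): Delta=-0.1378 Bond=6.2697
(2,2): Delta=-0.0138 Bond=1.0281
(3,0): Delta=0.0000 Bond=3.8462
(3,1): Delta=0.0000 Bond=3.8462
(3,2): Delta=-0.1517 Bond=8.9103
(3,3): Delta=0.0000 Bond=0.0000
V0=0.1917

Since d<R<u, set p* = (R−d)/(u−d) = 0.8500; price each node as the discounted p*-expectation of its children.
At expiry t=4: V(4,0)=5.0000, V(4,1)=5.0000, V(4,2)=5.0000, V(4,3)=0.0000, V(4,4)=0.0000
Node (3,0) S=17.7494: V=(p*·5.0000+(1−p*)·5.0000)/1.3=3.8462; Δ=(5.0000−5.0000)/(24.6717−14.0220)=0.0000; B=V−Δ·S=3.8462
Node (3,1) S=31.2300: V=(p*·5.0000+(1−p*)·5.0000)/1.3=3.8462; Δ=(5.0000−5.0000)/(43.4096−24.6717)=0.0000; B=V−Δ·S=3.8462
Node (3,2) S=54.9489: V=(p*·0.0000+(1−p*)·5.0000)/1.3=0.5769; Δ=(0.0000−5.0000)/(76.3790−43.4096)=-0.1517; B=V−Δ·S=8.9103
Node (3,3) S=96.6823: V=(p*·0.0000+(1−p*)·0.0000)/1.3=0.0000; Δ=(0.0000−0.0000)/(134.3884−76.3790)=0.0000; B=V−Δ·S=0.0000
Node (2,0) S=22.4676: V=(p*·3.8462+(1−p*)·3.8462)/1.3=2.9586; Δ=(3.8462−3.8462)/(31.2300−17.7494)=0.0000; B=V−Δ·S=2.9586
Node (2,1) S=39.5316: V=(p*·0.5769+(1−p*)·3.8462)/1.3=0.8210; Δ=(0.5769−3.8462)/(54.9489−31.2300)=-0.1378; B=V−Δ·S=6.2697
Node (2,2) S=69.5556: V=(p*·0.0000+(1−p*)·0.5769)/1.3=0.0666; Δ=(0.0000−0.5769)/(96.6823−54.9489)=-0.0138; B=V−Δ·S=1.0281
Node (1,0) S=28.4400: V=(p*·0.8210+(1−p*)·2.9586)/1.3=0.8782; Δ=(0.8210−2.9586)/(39.5316−22.4676)=-0.1253; B=V−Δ·S=4.4408
Node (1,1) S=50.0400: V=(p*·0.0666+(1−p*)·0.8210)/1.3=0.1383; Δ=(0.0666−0.8210)/(69.5556−39.5316)=-0.0251; B=V−Δ·S=1.3957
Node (0,0) S=36.0000: V=(p*·0.1383+(1−p*)·0.8782)/1.3=0.1917; Δ=(0.1383−0.8782)/(50.0400−28.4400)=-0.0343; B=V−Δ·S=1.4249
Self-financing check: at every node Δ·S+B equals the discounted successor values.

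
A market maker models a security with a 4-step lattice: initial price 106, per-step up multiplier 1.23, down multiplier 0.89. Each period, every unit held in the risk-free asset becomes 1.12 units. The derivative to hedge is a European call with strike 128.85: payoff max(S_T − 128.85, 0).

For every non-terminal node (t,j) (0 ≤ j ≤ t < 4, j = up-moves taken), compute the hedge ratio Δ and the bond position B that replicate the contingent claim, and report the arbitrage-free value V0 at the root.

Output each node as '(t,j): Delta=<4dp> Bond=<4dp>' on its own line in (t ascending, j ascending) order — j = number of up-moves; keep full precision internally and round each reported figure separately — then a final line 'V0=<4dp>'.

The replicating-portfolio and risk-neutral prices coincide; use p* = (1.12−0.89)/(1.23−0.89) = 0.6765 for the latter.
Payoff layer (t=4): V(4,0)=0.0000, V(4,1)=0.0000, V(4,2)=0.0000, V(4,3)=46.7042, V(4,4)=113.7698
Node (3,0) S=74.7267: V=(p*·0.0000+(1−p*)·0.0000)/1.12=0.0000; Δ=(0.0000−0.0000)/(91.9139−66.5068)=0.0000; B=V−Δ·S=0.0000
Node (3,1) S=103.2740: V=(p*·0.0000+(1−p*)·0.0000)/1.12=0.0000; Δ=(0.0000−0.0000)/(127.0270−91.9139)=0.0000; B=V−Δ·S=0.0000
Node (3,2) S=142.7270: V=(p*·46.7042+(1−p*)·0.0000)/1.12=28.2089; Δ=(46.7042−0.0000)/(175.5542−127.0270)=0.9624; B=V−Δ·S=-109.1563
Node (3,3) S=197.2519: V=(p*·113.7698+(1−p*)·46.7042)/1.12=82.2073; Δ=(113.7698−46.7042)/(242.6198−175.5542)=1.0000; B=V−Δ·S=-115.0446
Node (2,0) S=83.9626: V=(p*·0.0000+(1−p*)·0.0000)/1.12=0.0000; Δ=(0.0000−0.0000)/(103.2740−74.7267)=0.0000; B=V−Δ·S=0.0000
Node (2,1) S=116.0382: V=(p*·28.2089+(1−p*)·0.0000)/1.12=17.0380; Δ=(28.2089−0.0000)/(142.7270−103.2740)=0.7150; B=V−Δ·S=-65.9295
Node (2,2) S=160.3674: V=(p*·82.2073+(1−p*)·28.2089)/1.12=57.8011; Δ=(82.2073−28.2089)/(197.2519−142.7270)=0.9903; B=V−Δ·S=-101.0175
Node (1,0) S=94.3400: V=(p*·17.0380+(1−p*)·0.0000)/1.12=10.2908; Δ=(17.0380−0.0000)/(116.0382−83.9626)=0.5312; B=V−Δ·S=-39.8209
Node (1,1) S=130.3800: V=(p*·57.8011+(1−p*)·17.0380)/1.12=39.8330; Δ=(57.8011−17.0380)/(160.3674−116.0382)=0.9196; B=V−Δ·S=-80.0585
Node (0,0) S=106.0000: V=(p*·39.8330+(1−p*)·10.2908)/1.12=27.0315; Δ=(39.8330−10.2908)/(130.3800−94.3400)=0.8197; B=V−Δ·S=-59.8575
The time-0 hedge costs 27.0315, which is the no-arbitrage price.

(0,0): Delta=0.8197 Bond=-59.8575
(1,0): Delta=0.5312 Bond=-39.8209
(1,1): Delta=0.9196 Bond=-80.0585
(2,0): Delta=0.0000 Bond=0.0000
(2,1): Delta=0.7150 Bond=-65.9295
(2,2): Delta=0.9903 Bond=-101.0175
(3,0): Delta=0.0000 Bond=0.0000
(3,1): Delta=0.0000 Bond=0.0000
(3,2): Delta=0.9624 Bond=-109.1563
(3,3): Delta=1.0000 Bond=-115.0446
V0=27.0315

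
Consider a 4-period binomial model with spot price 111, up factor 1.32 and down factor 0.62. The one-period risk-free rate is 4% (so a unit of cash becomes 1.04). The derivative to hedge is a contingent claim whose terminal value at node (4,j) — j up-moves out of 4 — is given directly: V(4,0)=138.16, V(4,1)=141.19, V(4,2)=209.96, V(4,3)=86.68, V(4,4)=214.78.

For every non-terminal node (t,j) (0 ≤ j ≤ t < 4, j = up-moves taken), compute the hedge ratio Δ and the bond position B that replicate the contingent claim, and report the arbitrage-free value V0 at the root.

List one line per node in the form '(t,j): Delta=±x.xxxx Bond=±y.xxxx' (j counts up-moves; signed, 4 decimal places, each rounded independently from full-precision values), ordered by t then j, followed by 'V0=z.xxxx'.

Since d<R<u, set p* = (R−d)/(u−d) = 0.6000; price each node as the discounted p*-expectation of its children.
Terminal payoffs: V(4,0)=138.1600, V(4,1)=141.1900, V(4,2)=209.9600, V(4,3)=86.6800, V(4,4)=214.7800
(3,0): S=26.4544. Δ = (V_up−V_dn)/(S_up−S_dn) = (141.1900−138.1600)/(34.9198−16.4017) = 0.1636. V = [p*·141.1900 + (1−p*)·138.1600]/1.04 = 134.5942. B = V − Δ·S = 130.2657.
(3,1): S=56.3223. Δ = (V_up−V_dn)/(S_up−S_dn) = (209.9600−141.1900)/(74.3454−34.9198) = 1.7443. V = [p*·209.9600 + (1−p*)·141.1900]/1.04 = 175.4346. B = V − Δ·S = 77.1918.
(3,2): S=119.9120. Δ = (V_up−V_dn)/(S_up−S_dn) = (86.6800−209.9600)/(158.2838−74.3454) = -1.4687. V = [p*·86.6800 + (1−p*)·209.9600]/1.04 = 130.7615. B = V − Δ·S = 306.8758.
(3,3): S=255.2964. Δ = (V_up−V_dn)/(S_up−S_dn) = (214.7800−86.6800)/(336.9913−158.2838) = 0.7168. V = [p*·214.7800 + (1−p*)·86.6800]/1.04 = 157.2500. B = V − Δ·S = -25.7500.
(2,0): S=42.6684. Δ = (V_up−V_dn)/(S_up−S_dn) = (175.4346−134.5942)/(56.3223−26.4544) = 1.3674. V = [p*·175.4346 + (1−p*)·134.5942]/1.04 = 152.9793. B = V − Δ·S = 94.6359.
(2,1): S=90.8424. Δ = (V_up−V_dn)/(S_up−S_dn) = (130.7615−175.4346)/(119.9120−56.3223) = -0.7025. V = [p*·130.7615 + (1−p*)·175.4346]/1.04 = 142.9142. B = V − Δ·S = 206.7329.
(2,2): S=193.4064. Δ = (V_up−V_dn)/(S_up−S_dn) = (157.2500−130.7615)/(255.2964−119.9120) = 0.1957. V = [p*·157.2500 + (1−p*)·130.7615]/1.04 = 141.0141. B = V − Δ·S = 103.1734.
(1,0): S=68.8200. Δ = (V_up−V_dn)/(S_up−S_dn) = (142.9142−152.9793)/(90.8424−42.6684) = -0.2089. V = [p*·142.9142 + (1−p*)·152.9793]/1.04 = 141.2887. B = V − Δ·S = 155.6674.
(1,1): S=146.5200. Δ = (V_up−V_dn)/(S_up−S_dn) = (141.0141−142.9142)/(193.4064−90.8424) = -0.0185. V = [p*·141.0141 + (1−p*)·142.9142]/1.04 = 136.3213. B = V − Δ·S = 139.0358.
(0,0): S=111.0000. Δ = (V_up−V_dn)/(S_up−S_dn) = (136.3213−141.2887)/(146.5200−68.8200) = -0.0639. V = [p*·136.3213 + (1−p*)·141.2887]/1.04 = 132.9887. B = V − Δ·S = 140.0850.
Each (Δ,B) replicates both successor values, so the strategy is self-financing and V0 is arbitrage-free.

(0,0): Delta=-0.0639 Bond=140.0850
(1,0): Delta=-0.2089 Bond=155.6674
(1,1): Delta=-0.0185 Bond=139.0358
(2,0): Delta=1.3674 Bond=94.6359
(2,1): Delta=-0.7025 Bond=206.7329
(2,2): Delta=0.1957 Bond=103.1734
(3,0): Delta=0.1636 Bond=130.2657
(3,1): Delta=1.7443 Bond=77.1918
(3,2): Delta=-1.4687 Bond=306.8758
(3,3): Delta=0.7168 Bond=-25.7500
V0=132.9887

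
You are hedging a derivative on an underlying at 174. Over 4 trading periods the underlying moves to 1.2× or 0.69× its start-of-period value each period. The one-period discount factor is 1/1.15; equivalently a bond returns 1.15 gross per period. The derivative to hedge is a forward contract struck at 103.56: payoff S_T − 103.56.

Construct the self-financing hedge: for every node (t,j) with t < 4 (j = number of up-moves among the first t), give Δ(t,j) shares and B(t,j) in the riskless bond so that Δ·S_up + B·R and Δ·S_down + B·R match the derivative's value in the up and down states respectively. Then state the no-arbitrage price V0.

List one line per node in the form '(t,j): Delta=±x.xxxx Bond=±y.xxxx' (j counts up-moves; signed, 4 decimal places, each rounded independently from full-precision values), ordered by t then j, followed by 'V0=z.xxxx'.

(0,0): Delta=1.0000 Bond=-59.2108
(1,0): Delta=1.0000 Bond=-68.0924
(1,1): Delta=1.0000 Bond=-68.0924
(2,0): Delta=1.0000 Bond=-78.3062
(2,1): Delta=1.0000 Bond=-78.3062
(2,2): Delta=1.0000 Bond=-78.3062
(3,0): Delta=1.0000 Bond=-90.0522
(3,1): Delta=1.0000 Bond=-90.0522
(3,2): Delta=1.0000 Bond=-90.0522
(3,3): Delta=1.0000 Bond=-90.0522
V0=114.7892

No-arbitrage ⇒ martingale measure with p* = (R−d)/(u−d) = 0.9020.
Terminal values V(4,·): V(4,0)=-64.1192, V(4,1)=-34.9673, V(4,2)=15.7316, V(4,3)=103.9037, V(4,4)=257.2464
Node (3,0) S=57.1606: V=(p*·-34.9673+(1−p*)·-64.1192)/1.15=-32.8916; Δ=(-34.9673−-64.1192)/(68.5927−39.4408)=1.0000; B=V−Δ·S=-90.0522
Node (3,1) S=99.4097: V=(p*·15.7316+(1−p*)·-34.9673)/1.15=9.3575; Δ=(15.7316−-34.9673)/(119.2916−68.5927)=1.0000; B=V−Δ·S=-90.0522
Node (3,2) S=172.8864: V=(p*·103.9037+(1−p*)·15.7316)/1.15=82.8342; Δ=(103.9037−15.7316)/(207.4637−119.2916)=1.0000; B=V−Δ·S=-90.0522
Node (3,3) S=300.6720: V=(p*·257.2464+(1−p*)·103.9037)/1.15=210.6198; Δ=(257.2464−103.9037)/(360.8064−207.4637)=1.0000; B=V−Δ·S=-90.0522
Node (2,0) S=82.8414: V=(p*·9.3575+(1−p*)·-32.8916)/1.15=4.5352; Δ=(9.3575−-32.8916)/(99.4097−57.1606)=1.0000; B=V−Δ·S=-78.3062
Node (2,1) S=144.0720: V=(p*·82.8342+(1−p*)·9.3575)/1.15=65.7658; Δ=(82.8342−9.3575)/(172.8864−99.4097)=1.0000; B=V−Δ·S=-78.3062
Node (2,2) S=250.5600: V=(p*·210.6198+(1−p*)·82.8342)/1.15=172.2538; Δ=(210.6198−82.8342)/(300.6720−172.8864)=1.0000; B=V−Δ·S=-78.3062
Node (1,0) S=120.0600: V=(p*·65.7658+(1−p*)·4.5352)/1.15=51.9676; Δ=(65.7658−4.5352)/(144.0720−82.8414)=1.0000; B=V−Δ·S=-68.0924
Node (1,1) S=208.8000: V=(p*·172.2538+(1−p*)·65.7658)/1.15=140.7076; Δ=(172.2538−65.7658)/(250.5600−144.0720)=1.0000; B=V−Δ·S=-68.0924
Node (0,0) S=174.0000: V=(p*·140.7076+(1−p*)·51.9676)/1.15=114.7892; Δ=(140.7076−51.9676)/(208.8000−120.0600)=1.0000; B=V−Δ·S=-59.2108
Check: Δ(0,0)·S0 + B(0,0) = 114.7892 = V0.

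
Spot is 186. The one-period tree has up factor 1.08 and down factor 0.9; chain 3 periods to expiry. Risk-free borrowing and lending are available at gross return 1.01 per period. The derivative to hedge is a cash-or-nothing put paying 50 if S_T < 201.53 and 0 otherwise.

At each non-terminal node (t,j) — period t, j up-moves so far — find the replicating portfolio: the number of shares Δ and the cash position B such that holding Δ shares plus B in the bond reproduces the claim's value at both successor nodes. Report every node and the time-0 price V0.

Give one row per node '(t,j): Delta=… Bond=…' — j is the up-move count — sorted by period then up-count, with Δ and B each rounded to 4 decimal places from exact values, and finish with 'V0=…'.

(0,0): Delta=-0.5467 Bond=139.1479
(1,0): Delta=0.0000 Bond=49.0148
(1,1): Delta=-0.8367 Bond=198.7823
(2,0): Delta=0.0000 Bond=49.5050
(2,1): Delta=0.0000 Bond=49.5050
(2,2): Delta=-1.2804 Bond=297.0297
V0=37.4539

The replicating-portfolio and risk-neutral prices coincide; use p* = (1.01−0.9)/(1.08−0.9) = 0.6111 for the latter.
Terminal payoffs: V(3,0)=50.0000, V(3,1)=50.0000, V(3,2)=50.0000, V(3,3)=0.0000
Node (2,0) S=150.6600: V=(p*·50.0000+(1−p*)·50.0000)/1.01=49.5050; Δ=(50.0000−50.0000)/(162.7128−135.5940)=0.0000; B=V−Δ·S=49.5050
Node (2,1) S=180.7920: V=(p*·50.0000+(1−p*)·50.0000)/1.01=49.5050; Δ=(50.0000−50.0000)/(195.2554−162.7128)=0.0000; B=V−Δ·S=49.5050
Node (2,2) S=216.9504: V=(p*·0.0000+(1−p*)·50.0000)/1.01=19.2519; Δ=(0.0000−50.0000)/(234.3064−195.2554)=-1.2804; B=V−Δ·S=297.0297
Node (1,0) S=167.4000: V=(p*·49.5050+(1−p*)·49.5050)/1.01=49.0148; Δ=(49.5050−49.5050)/(180.7920−150.6600)=0.0000; B=V−Δ·S=49.0148
Node (1,1) S=200.8800: V=(p*·19.2519+(1−p*)·49.5050)/1.01=30.7099; Δ=(19.2519−49.5050)/(216.9504−180.7920)=-0.8367; B=V−Δ·S=198.7823
Node (0,0) S=186.0000: V=(p*·30.7099+(1−p*)·49.0148)/1.01=37.4539; Δ=(30.7099−49.0148)/(200.8800−167.4000)=-0.5467; B=V−Δ·S=139.1479
Self-financing check: at every node Δ·S+B equals the discounted successor values.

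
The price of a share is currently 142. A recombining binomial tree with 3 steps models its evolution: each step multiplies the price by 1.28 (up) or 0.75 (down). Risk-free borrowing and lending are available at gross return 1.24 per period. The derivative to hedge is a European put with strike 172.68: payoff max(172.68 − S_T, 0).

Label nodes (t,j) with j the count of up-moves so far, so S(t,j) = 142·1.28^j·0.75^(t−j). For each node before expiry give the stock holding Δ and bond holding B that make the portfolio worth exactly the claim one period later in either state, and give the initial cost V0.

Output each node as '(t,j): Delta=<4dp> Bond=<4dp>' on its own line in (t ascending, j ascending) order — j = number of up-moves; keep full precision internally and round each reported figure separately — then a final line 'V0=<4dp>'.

Under the risk-neutral measure, an up-move has probability p* = (R−d)/(u−d) = 0.9245 and values discount at R = 1.24.
At expiry t=3: V(3,0)=112.7738, V(3,1)=70.4400, V(3,2)=0.0000, V(3,3)=0.0000
  t=2,j=0: stock 79.8750 → up 102.2400 (V=70.4400), down 59.9062 (V=112.7738). Price 59.3831; hedge Δ=-1.0000, bond B=139.2581.
  t=2,j=1: stock 136.3200 → up 174.4896 (V=0.0000), down 102.2400 (V=70.4400). Price 4.2873; hedge Δ=-0.9750, bond B=137.1929.
  t=2,j=2: stock 232.6528 → up 297.7956 (V=0.0000), down 174.4896 (V=0.0000). Price 0.0000; hedge Δ=0.0000, bond B=0.0000.
  t=1,j=0: stock 106.5000 → up 136.3200 (V=4.2873), down 79.8750 (V=59.3831). Price 6.8108; hedge Δ=-0.9761, bond B=110.7652.
  t=1,j=1: stock 181.7600 → up 232.6528 (V=0.0000), down 136.3200 (V=4.2873). Price 0.2609; hedge Δ=-0.0445, bond B=8.3501.
  t=0,j=0: stock 142.0000 → up 181.7600 (V=0.2609), down 106.5000 (V=6.8108). Price 0.6091; hedge Δ=-0.0870, bond B=12.9674.
The time-0 hedge costs 0.6091, which is the no-arbitrage price.

(0,0): Delta=-0.0870 Bond=12.9674
(1,0): Delta=-0.9761 Bond=110.7652
(1,1): Delta=-0.0445 Bond=8.3501
(2,0): Delta=-1.0000 Bond=139.2581
(2,1): Delta=-0.9750 Bond=137.1929
(2,2): Delta=0.0000 Bond=0.0000
V0=0.6091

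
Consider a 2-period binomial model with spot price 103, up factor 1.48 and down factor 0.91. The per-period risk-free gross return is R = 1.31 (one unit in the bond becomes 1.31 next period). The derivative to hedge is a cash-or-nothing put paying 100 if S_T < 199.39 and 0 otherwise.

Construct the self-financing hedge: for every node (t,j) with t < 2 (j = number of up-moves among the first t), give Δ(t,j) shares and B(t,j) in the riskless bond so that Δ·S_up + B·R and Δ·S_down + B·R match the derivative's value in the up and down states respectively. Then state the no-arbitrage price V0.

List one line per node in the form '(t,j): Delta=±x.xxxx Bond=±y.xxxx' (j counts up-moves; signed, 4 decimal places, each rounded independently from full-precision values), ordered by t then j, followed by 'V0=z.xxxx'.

The replicating-portfolio and risk-neutral prices coincide; use p* = (1.31−0.91)/(1.48−0.91) = 0.7018 for the latter.
At expiry t=2: V(2,0)=100.0000, V(2,1)=100.0000, V(2,2)=0.0000
  t=1,j=0: stock 93.7300 → up 138.7204 (V=100.0000), down 85.2943 (V=100.0000). Price 76.3359; hedge Δ=0.0000, bond B=76.3359.
  t=1,j=1: stock 152.4400 → up 225.6112 (V=0.0000), down 138.7204 (V=100.0000). Price 22.7668; hedge Δ=-1.1509, bond B=198.2054.
  t=0,j=0: stock 103.0000 → up 152.4400 (V=22.7668), down 93.7300 (V=76.3359). Price 29.5752; hedge Δ=-0.9124, bond B=123.5560.
Check: Δ(0,0)·S0 + B(0,0) = 29.5752 = V0.

(0,0): Delta=-0.9124 Bond=123.5560
(1,0): Delta=0.0000 Bond=76.3359
(1,1): Delta=-1.1509 Bond=198.2054
V0=29.5752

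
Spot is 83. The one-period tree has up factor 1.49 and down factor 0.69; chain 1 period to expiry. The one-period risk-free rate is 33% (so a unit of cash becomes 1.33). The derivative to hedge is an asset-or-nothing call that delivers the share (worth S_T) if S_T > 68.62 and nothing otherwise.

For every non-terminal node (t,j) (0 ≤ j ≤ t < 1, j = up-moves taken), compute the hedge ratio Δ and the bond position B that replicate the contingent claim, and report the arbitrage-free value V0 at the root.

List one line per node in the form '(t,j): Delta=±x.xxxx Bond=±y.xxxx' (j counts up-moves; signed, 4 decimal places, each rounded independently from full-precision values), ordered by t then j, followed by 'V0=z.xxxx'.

No-arbitrage ⇒ martingale measure with p* = (R−d)/(u−d) = 0.8000.
Terminal values V(1,·): V(1,0)=0.0000, V(1,1)=123.6700
Node (0,0) S=83.0000: V=(p*·123.6700+(1−p*)·0.0000)/1.33=74.3880; Δ=(123.6700−0.0000)/(123.6700−57.2700)=1.8625; B=V−Δ·S=-80.1995
Self-financing check: at every node Δ·S+B equals the discounted successor values.

(0,0): Delta=1.8625 Bond=-80.1995
V0=74.3880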